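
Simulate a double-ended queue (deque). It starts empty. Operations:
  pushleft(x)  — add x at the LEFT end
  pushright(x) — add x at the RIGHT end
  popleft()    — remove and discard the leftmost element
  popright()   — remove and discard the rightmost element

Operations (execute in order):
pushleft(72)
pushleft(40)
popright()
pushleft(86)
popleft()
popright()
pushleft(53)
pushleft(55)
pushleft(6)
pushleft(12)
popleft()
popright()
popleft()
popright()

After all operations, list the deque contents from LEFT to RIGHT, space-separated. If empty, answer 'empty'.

pushleft(72): [72]
pushleft(40): [40, 72]
popright(): [40]
pushleft(86): [86, 40]
popleft(): [40]
popright(): []
pushleft(53): [53]
pushleft(55): [55, 53]
pushleft(6): [6, 55, 53]
pushleft(12): [12, 6, 55, 53]
popleft(): [6, 55, 53]
popright(): [6, 55]
popleft(): [55]
popright(): []

Answer: empty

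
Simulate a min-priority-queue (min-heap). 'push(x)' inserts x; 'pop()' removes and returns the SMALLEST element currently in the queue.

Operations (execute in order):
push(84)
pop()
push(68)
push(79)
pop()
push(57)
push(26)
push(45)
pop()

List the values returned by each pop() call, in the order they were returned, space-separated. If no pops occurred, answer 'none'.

Answer: 84 68 26

Derivation:
push(84): heap contents = [84]
pop() → 84: heap contents = []
push(68): heap contents = [68]
push(79): heap contents = [68, 79]
pop() → 68: heap contents = [79]
push(57): heap contents = [57, 79]
push(26): heap contents = [26, 57, 79]
push(45): heap contents = [26, 45, 57, 79]
pop() → 26: heap contents = [45, 57, 79]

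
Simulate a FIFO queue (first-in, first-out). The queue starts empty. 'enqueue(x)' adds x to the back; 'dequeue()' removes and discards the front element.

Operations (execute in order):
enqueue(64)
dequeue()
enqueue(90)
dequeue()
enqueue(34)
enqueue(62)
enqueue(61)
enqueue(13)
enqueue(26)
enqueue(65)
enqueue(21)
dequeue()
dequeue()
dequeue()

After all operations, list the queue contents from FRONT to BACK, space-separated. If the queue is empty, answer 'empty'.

Answer: 13 26 65 21

Derivation:
enqueue(64): [64]
dequeue(): []
enqueue(90): [90]
dequeue(): []
enqueue(34): [34]
enqueue(62): [34, 62]
enqueue(61): [34, 62, 61]
enqueue(13): [34, 62, 61, 13]
enqueue(26): [34, 62, 61, 13, 26]
enqueue(65): [34, 62, 61, 13, 26, 65]
enqueue(21): [34, 62, 61, 13, 26, 65, 21]
dequeue(): [62, 61, 13, 26, 65, 21]
dequeue(): [61, 13, 26, 65, 21]
dequeue(): [13, 26, 65, 21]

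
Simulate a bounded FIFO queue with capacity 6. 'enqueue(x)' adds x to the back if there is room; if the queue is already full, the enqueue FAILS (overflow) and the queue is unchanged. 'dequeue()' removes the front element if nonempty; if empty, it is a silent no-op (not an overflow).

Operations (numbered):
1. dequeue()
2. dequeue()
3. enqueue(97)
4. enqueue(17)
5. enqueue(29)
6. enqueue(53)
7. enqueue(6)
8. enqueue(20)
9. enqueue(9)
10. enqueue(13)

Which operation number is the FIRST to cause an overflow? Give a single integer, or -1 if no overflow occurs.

1. dequeue(): empty, no-op, size=0
2. dequeue(): empty, no-op, size=0
3. enqueue(97): size=1
4. enqueue(17): size=2
5. enqueue(29): size=3
6. enqueue(53): size=4
7. enqueue(6): size=5
8. enqueue(20): size=6
9. enqueue(9): size=6=cap → OVERFLOW (fail)
10. enqueue(13): size=6=cap → OVERFLOW (fail)

Answer: 9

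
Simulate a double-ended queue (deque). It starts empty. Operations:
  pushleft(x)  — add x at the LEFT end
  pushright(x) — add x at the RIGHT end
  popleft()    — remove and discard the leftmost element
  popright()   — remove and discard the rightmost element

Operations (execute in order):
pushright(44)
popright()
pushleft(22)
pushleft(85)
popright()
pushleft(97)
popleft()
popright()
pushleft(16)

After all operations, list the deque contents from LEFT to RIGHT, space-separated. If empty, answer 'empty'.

pushright(44): [44]
popright(): []
pushleft(22): [22]
pushleft(85): [85, 22]
popright(): [85]
pushleft(97): [97, 85]
popleft(): [85]
popright(): []
pushleft(16): [16]

Answer: 16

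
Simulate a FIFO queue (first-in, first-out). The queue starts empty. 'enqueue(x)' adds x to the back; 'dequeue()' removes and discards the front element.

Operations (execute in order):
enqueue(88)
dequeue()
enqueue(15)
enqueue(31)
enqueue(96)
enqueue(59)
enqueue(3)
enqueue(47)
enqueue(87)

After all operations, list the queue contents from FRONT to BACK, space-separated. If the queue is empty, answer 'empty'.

Answer: 15 31 96 59 3 47 87

Derivation:
enqueue(88): [88]
dequeue(): []
enqueue(15): [15]
enqueue(31): [15, 31]
enqueue(96): [15, 31, 96]
enqueue(59): [15, 31, 96, 59]
enqueue(3): [15, 31, 96, 59, 3]
enqueue(47): [15, 31, 96, 59, 3, 47]
enqueue(87): [15, 31, 96, 59, 3, 47, 87]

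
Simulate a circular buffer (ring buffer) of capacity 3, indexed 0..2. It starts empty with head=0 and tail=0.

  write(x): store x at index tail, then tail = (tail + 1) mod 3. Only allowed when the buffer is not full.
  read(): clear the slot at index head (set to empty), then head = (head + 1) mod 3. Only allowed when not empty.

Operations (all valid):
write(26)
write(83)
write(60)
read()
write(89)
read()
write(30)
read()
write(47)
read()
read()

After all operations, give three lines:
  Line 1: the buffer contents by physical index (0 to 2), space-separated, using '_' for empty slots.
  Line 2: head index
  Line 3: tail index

Answer: _ _ 47
2
0

Derivation:
write(26): buf=[26 _ _], head=0, tail=1, size=1
write(83): buf=[26 83 _], head=0, tail=2, size=2
write(60): buf=[26 83 60], head=0, tail=0, size=3
read(): buf=[_ 83 60], head=1, tail=0, size=2
write(89): buf=[89 83 60], head=1, tail=1, size=3
read(): buf=[89 _ 60], head=2, tail=1, size=2
write(30): buf=[89 30 60], head=2, tail=2, size=3
read(): buf=[89 30 _], head=0, tail=2, size=2
write(47): buf=[89 30 47], head=0, tail=0, size=3
read(): buf=[_ 30 47], head=1, tail=0, size=2
read(): buf=[_ _ 47], head=2, tail=0, size=1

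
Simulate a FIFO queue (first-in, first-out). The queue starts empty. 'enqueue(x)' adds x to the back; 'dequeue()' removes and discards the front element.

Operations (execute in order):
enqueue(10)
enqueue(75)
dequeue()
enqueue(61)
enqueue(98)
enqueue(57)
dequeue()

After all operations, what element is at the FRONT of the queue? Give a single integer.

Answer: 61

Derivation:
enqueue(10): queue = [10]
enqueue(75): queue = [10, 75]
dequeue(): queue = [75]
enqueue(61): queue = [75, 61]
enqueue(98): queue = [75, 61, 98]
enqueue(57): queue = [75, 61, 98, 57]
dequeue(): queue = [61, 98, 57]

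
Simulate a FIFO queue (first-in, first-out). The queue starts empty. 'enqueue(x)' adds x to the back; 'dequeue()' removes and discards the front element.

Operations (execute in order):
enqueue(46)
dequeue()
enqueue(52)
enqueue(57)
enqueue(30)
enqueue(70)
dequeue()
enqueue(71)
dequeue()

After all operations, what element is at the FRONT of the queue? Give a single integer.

enqueue(46): queue = [46]
dequeue(): queue = []
enqueue(52): queue = [52]
enqueue(57): queue = [52, 57]
enqueue(30): queue = [52, 57, 30]
enqueue(70): queue = [52, 57, 30, 70]
dequeue(): queue = [57, 30, 70]
enqueue(71): queue = [57, 30, 70, 71]
dequeue(): queue = [30, 70, 71]

Answer: 30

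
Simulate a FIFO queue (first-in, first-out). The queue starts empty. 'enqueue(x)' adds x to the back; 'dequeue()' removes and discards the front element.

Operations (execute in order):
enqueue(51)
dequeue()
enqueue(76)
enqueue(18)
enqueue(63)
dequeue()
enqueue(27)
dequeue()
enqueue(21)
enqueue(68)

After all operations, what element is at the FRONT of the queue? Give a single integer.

enqueue(51): queue = [51]
dequeue(): queue = []
enqueue(76): queue = [76]
enqueue(18): queue = [76, 18]
enqueue(63): queue = [76, 18, 63]
dequeue(): queue = [18, 63]
enqueue(27): queue = [18, 63, 27]
dequeue(): queue = [63, 27]
enqueue(21): queue = [63, 27, 21]
enqueue(68): queue = [63, 27, 21, 68]

Answer: 63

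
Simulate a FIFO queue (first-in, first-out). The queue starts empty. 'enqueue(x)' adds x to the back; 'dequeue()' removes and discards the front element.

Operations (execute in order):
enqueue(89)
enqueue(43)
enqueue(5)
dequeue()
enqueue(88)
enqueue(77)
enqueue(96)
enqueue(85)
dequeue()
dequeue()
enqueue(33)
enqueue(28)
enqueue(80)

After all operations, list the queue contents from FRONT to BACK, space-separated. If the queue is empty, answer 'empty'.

enqueue(89): [89]
enqueue(43): [89, 43]
enqueue(5): [89, 43, 5]
dequeue(): [43, 5]
enqueue(88): [43, 5, 88]
enqueue(77): [43, 5, 88, 77]
enqueue(96): [43, 5, 88, 77, 96]
enqueue(85): [43, 5, 88, 77, 96, 85]
dequeue(): [5, 88, 77, 96, 85]
dequeue(): [88, 77, 96, 85]
enqueue(33): [88, 77, 96, 85, 33]
enqueue(28): [88, 77, 96, 85, 33, 28]
enqueue(80): [88, 77, 96, 85, 33, 28, 80]

Answer: 88 77 96 85 33 28 80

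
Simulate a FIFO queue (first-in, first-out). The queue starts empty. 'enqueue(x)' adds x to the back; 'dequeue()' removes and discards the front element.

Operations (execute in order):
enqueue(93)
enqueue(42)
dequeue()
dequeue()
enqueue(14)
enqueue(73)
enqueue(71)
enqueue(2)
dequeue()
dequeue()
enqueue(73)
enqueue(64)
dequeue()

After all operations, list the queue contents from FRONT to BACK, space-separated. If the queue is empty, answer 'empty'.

enqueue(93): [93]
enqueue(42): [93, 42]
dequeue(): [42]
dequeue(): []
enqueue(14): [14]
enqueue(73): [14, 73]
enqueue(71): [14, 73, 71]
enqueue(2): [14, 73, 71, 2]
dequeue(): [73, 71, 2]
dequeue(): [71, 2]
enqueue(73): [71, 2, 73]
enqueue(64): [71, 2, 73, 64]
dequeue(): [2, 73, 64]

Answer: 2 73 64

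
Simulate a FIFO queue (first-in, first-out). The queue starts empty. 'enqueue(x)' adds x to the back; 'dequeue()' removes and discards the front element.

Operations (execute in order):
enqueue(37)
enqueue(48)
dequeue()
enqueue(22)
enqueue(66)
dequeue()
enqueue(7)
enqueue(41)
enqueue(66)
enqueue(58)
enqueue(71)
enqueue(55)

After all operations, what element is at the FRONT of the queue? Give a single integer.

enqueue(37): queue = [37]
enqueue(48): queue = [37, 48]
dequeue(): queue = [48]
enqueue(22): queue = [48, 22]
enqueue(66): queue = [48, 22, 66]
dequeue(): queue = [22, 66]
enqueue(7): queue = [22, 66, 7]
enqueue(41): queue = [22, 66, 7, 41]
enqueue(66): queue = [22, 66, 7, 41, 66]
enqueue(58): queue = [22, 66, 7, 41, 66, 58]
enqueue(71): queue = [22, 66, 7, 41, 66, 58, 71]
enqueue(55): queue = [22, 66, 7, 41, 66, 58, 71, 55]

Answer: 22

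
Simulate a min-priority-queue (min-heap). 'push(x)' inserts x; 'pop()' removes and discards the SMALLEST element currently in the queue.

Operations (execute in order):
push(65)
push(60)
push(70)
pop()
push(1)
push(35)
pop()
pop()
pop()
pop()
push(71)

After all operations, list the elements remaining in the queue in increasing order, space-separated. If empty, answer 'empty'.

push(65): heap contents = [65]
push(60): heap contents = [60, 65]
push(70): heap contents = [60, 65, 70]
pop() → 60: heap contents = [65, 70]
push(1): heap contents = [1, 65, 70]
push(35): heap contents = [1, 35, 65, 70]
pop() → 1: heap contents = [35, 65, 70]
pop() → 35: heap contents = [65, 70]
pop() → 65: heap contents = [70]
pop() → 70: heap contents = []
push(71): heap contents = [71]

Answer: 71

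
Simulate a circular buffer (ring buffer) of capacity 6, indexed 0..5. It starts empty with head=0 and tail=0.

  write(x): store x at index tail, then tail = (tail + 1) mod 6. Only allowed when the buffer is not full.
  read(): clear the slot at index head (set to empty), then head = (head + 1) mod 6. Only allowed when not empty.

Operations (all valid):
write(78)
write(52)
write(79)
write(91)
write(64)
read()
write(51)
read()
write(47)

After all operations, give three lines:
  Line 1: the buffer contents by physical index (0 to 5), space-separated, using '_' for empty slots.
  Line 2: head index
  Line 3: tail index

Answer: 47 _ 79 91 64 51
2
1

Derivation:
write(78): buf=[78 _ _ _ _ _], head=0, tail=1, size=1
write(52): buf=[78 52 _ _ _ _], head=0, tail=2, size=2
write(79): buf=[78 52 79 _ _ _], head=0, tail=3, size=3
write(91): buf=[78 52 79 91 _ _], head=0, tail=4, size=4
write(64): buf=[78 52 79 91 64 _], head=0, tail=5, size=5
read(): buf=[_ 52 79 91 64 _], head=1, tail=5, size=4
write(51): buf=[_ 52 79 91 64 51], head=1, tail=0, size=5
read(): buf=[_ _ 79 91 64 51], head=2, tail=0, size=4
write(47): buf=[47 _ 79 91 64 51], head=2, tail=1, size=5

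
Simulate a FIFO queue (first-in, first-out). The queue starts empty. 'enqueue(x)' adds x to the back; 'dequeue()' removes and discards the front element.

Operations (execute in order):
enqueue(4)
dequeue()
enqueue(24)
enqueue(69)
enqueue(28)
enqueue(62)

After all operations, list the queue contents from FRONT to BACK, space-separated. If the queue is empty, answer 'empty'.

Answer: 24 69 28 62

Derivation:
enqueue(4): [4]
dequeue(): []
enqueue(24): [24]
enqueue(69): [24, 69]
enqueue(28): [24, 69, 28]
enqueue(62): [24, 69, 28, 62]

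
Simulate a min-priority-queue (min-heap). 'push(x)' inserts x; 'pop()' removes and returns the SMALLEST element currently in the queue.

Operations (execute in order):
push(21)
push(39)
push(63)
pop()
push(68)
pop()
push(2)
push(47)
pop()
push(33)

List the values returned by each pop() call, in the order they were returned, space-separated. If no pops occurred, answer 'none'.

Answer: 21 39 2

Derivation:
push(21): heap contents = [21]
push(39): heap contents = [21, 39]
push(63): heap contents = [21, 39, 63]
pop() → 21: heap contents = [39, 63]
push(68): heap contents = [39, 63, 68]
pop() → 39: heap contents = [63, 68]
push(2): heap contents = [2, 63, 68]
push(47): heap contents = [2, 47, 63, 68]
pop() → 2: heap contents = [47, 63, 68]
push(33): heap contents = [33, 47, 63, 68]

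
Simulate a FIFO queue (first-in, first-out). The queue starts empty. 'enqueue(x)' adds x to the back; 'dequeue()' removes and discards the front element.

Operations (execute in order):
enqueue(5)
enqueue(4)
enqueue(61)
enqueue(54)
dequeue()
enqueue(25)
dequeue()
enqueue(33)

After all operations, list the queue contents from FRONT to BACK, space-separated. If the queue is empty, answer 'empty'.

Answer: 61 54 25 33

Derivation:
enqueue(5): [5]
enqueue(4): [5, 4]
enqueue(61): [5, 4, 61]
enqueue(54): [5, 4, 61, 54]
dequeue(): [4, 61, 54]
enqueue(25): [4, 61, 54, 25]
dequeue(): [61, 54, 25]
enqueue(33): [61, 54, 25, 33]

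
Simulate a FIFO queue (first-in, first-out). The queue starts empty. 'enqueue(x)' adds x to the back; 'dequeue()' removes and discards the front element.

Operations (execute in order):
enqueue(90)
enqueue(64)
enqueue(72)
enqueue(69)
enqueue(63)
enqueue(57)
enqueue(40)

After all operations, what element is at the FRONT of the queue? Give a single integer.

enqueue(90): queue = [90]
enqueue(64): queue = [90, 64]
enqueue(72): queue = [90, 64, 72]
enqueue(69): queue = [90, 64, 72, 69]
enqueue(63): queue = [90, 64, 72, 69, 63]
enqueue(57): queue = [90, 64, 72, 69, 63, 57]
enqueue(40): queue = [90, 64, 72, 69, 63, 57, 40]

Answer: 90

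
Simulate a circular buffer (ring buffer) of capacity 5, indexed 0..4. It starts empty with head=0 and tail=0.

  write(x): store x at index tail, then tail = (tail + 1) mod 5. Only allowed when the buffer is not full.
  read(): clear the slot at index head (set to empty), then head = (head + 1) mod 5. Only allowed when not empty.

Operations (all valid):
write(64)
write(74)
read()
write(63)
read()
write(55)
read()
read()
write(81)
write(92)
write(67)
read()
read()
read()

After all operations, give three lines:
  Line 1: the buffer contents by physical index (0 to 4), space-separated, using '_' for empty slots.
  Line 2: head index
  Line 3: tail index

write(64): buf=[64 _ _ _ _], head=0, tail=1, size=1
write(74): buf=[64 74 _ _ _], head=0, tail=2, size=2
read(): buf=[_ 74 _ _ _], head=1, tail=2, size=1
write(63): buf=[_ 74 63 _ _], head=1, tail=3, size=2
read(): buf=[_ _ 63 _ _], head=2, tail=3, size=1
write(55): buf=[_ _ 63 55 _], head=2, tail=4, size=2
read(): buf=[_ _ _ 55 _], head=3, tail=4, size=1
read(): buf=[_ _ _ _ _], head=4, tail=4, size=0
write(81): buf=[_ _ _ _ 81], head=4, tail=0, size=1
write(92): buf=[92 _ _ _ 81], head=4, tail=1, size=2
write(67): buf=[92 67 _ _ 81], head=4, tail=2, size=3
read(): buf=[92 67 _ _ _], head=0, tail=2, size=2
read(): buf=[_ 67 _ _ _], head=1, tail=2, size=1
read(): buf=[_ _ _ _ _], head=2, tail=2, size=0

Answer: _ _ _ _ _
2
2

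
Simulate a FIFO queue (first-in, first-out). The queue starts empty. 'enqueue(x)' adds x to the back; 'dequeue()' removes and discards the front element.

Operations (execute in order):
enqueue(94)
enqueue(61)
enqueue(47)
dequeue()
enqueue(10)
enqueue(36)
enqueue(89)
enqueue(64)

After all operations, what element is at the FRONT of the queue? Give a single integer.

enqueue(94): queue = [94]
enqueue(61): queue = [94, 61]
enqueue(47): queue = [94, 61, 47]
dequeue(): queue = [61, 47]
enqueue(10): queue = [61, 47, 10]
enqueue(36): queue = [61, 47, 10, 36]
enqueue(89): queue = [61, 47, 10, 36, 89]
enqueue(64): queue = [61, 47, 10, 36, 89, 64]

Answer: 61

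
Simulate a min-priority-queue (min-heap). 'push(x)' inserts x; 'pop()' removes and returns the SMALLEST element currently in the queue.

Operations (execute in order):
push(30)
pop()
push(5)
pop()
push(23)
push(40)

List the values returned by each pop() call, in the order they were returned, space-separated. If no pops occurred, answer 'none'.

push(30): heap contents = [30]
pop() → 30: heap contents = []
push(5): heap contents = [5]
pop() → 5: heap contents = []
push(23): heap contents = [23]
push(40): heap contents = [23, 40]

Answer: 30 5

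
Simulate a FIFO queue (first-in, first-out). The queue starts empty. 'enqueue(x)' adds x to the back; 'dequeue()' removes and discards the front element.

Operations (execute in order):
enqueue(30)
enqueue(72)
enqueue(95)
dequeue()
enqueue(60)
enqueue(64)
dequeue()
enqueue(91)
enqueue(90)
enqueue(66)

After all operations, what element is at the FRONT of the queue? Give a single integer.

Answer: 95

Derivation:
enqueue(30): queue = [30]
enqueue(72): queue = [30, 72]
enqueue(95): queue = [30, 72, 95]
dequeue(): queue = [72, 95]
enqueue(60): queue = [72, 95, 60]
enqueue(64): queue = [72, 95, 60, 64]
dequeue(): queue = [95, 60, 64]
enqueue(91): queue = [95, 60, 64, 91]
enqueue(90): queue = [95, 60, 64, 91, 90]
enqueue(66): queue = [95, 60, 64, 91, 90, 66]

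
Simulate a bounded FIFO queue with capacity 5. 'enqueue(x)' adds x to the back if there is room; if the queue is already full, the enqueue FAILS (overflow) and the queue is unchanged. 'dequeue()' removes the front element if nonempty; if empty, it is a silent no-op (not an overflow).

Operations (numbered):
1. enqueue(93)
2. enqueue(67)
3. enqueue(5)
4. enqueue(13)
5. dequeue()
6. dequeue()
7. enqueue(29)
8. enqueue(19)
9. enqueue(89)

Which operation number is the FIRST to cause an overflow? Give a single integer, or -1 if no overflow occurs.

Answer: -1

Derivation:
1. enqueue(93): size=1
2. enqueue(67): size=2
3. enqueue(5): size=3
4. enqueue(13): size=4
5. dequeue(): size=3
6. dequeue(): size=2
7. enqueue(29): size=3
8. enqueue(19): size=4
9. enqueue(89): size=5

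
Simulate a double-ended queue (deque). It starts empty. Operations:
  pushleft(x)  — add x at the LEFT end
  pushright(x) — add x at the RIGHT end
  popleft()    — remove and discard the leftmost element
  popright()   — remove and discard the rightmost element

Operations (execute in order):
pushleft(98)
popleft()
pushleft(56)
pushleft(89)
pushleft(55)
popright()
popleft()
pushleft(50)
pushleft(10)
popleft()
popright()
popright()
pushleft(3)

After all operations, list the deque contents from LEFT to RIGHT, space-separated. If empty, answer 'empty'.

pushleft(98): [98]
popleft(): []
pushleft(56): [56]
pushleft(89): [89, 56]
pushleft(55): [55, 89, 56]
popright(): [55, 89]
popleft(): [89]
pushleft(50): [50, 89]
pushleft(10): [10, 50, 89]
popleft(): [50, 89]
popright(): [50]
popright(): []
pushleft(3): [3]

Answer: 3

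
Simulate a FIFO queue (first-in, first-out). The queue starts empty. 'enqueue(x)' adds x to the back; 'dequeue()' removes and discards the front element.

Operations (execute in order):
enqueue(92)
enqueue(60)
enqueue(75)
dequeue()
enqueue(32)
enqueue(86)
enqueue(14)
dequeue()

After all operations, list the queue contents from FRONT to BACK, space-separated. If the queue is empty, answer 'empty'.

Answer: 75 32 86 14

Derivation:
enqueue(92): [92]
enqueue(60): [92, 60]
enqueue(75): [92, 60, 75]
dequeue(): [60, 75]
enqueue(32): [60, 75, 32]
enqueue(86): [60, 75, 32, 86]
enqueue(14): [60, 75, 32, 86, 14]
dequeue(): [75, 32, 86, 14]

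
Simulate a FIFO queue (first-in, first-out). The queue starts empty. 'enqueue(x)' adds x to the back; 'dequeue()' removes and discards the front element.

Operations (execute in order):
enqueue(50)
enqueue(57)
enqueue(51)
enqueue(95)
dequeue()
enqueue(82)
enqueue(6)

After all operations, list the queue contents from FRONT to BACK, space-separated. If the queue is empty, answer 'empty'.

Answer: 57 51 95 82 6

Derivation:
enqueue(50): [50]
enqueue(57): [50, 57]
enqueue(51): [50, 57, 51]
enqueue(95): [50, 57, 51, 95]
dequeue(): [57, 51, 95]
enqueue(82): [57, 51, 95, 82]
enqueue(6): [57, 51, 95, 82, 6]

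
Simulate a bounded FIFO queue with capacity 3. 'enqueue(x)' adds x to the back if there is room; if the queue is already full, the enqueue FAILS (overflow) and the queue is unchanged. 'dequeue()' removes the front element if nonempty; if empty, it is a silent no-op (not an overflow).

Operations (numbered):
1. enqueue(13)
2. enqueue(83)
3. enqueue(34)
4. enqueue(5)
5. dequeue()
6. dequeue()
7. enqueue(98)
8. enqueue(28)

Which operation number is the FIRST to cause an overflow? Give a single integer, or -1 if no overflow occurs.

Answer: 4

Derivation:
1. enqueue(13): size=1
2. enqueue(83): size=2
3. enqueue(34): size=3
4. enqueue(5): size=3=cap → OVERFLOW (fail)
5. dequeue(): size=2
6. dequeue(): size=1
7. enqueue(98): size=2
8. enqueue(28): size=3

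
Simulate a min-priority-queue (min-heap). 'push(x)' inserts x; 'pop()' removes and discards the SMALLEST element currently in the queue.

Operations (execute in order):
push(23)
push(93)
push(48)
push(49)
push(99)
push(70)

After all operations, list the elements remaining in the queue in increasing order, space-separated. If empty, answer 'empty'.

push(23): heap contents = [23]
push(93): heap contents = [23, 93]
push(48): heap contents = [23, 48, 93]
push(49): heap contents = [23, 48, 49, 93]
push(99): heap contents = [23, 48, 49, 93, 99]
push(70): heap contents = [23, 48, 49, 70, 93, 99]

Answer: 23 48 49 70 93 99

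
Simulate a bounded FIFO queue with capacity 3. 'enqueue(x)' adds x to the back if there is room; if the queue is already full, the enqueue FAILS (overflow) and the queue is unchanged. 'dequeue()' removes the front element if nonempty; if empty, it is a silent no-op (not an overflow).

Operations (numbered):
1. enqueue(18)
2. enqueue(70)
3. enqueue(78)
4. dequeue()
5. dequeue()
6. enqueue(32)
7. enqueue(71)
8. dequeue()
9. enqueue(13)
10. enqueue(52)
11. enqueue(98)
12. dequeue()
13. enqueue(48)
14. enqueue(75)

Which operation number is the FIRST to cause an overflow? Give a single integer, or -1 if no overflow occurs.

Answer: 10

Derivation:
1. enqueue(18): size=1
2. enqueue(70): size=2
3. enqueue(78): size=3
4. dequeue(): size=2
5. dequeue(): size=1
6. enqueue(32): size=2
7. enqueue(71): size=3
8. dequeue(): size=2
9. enqueue(13): size=3
10. enqueue(52): size=3=cap → OVERFLOW (fail)
11. enqueue(98): size=3=cap → OVERFLOW (fail)
12. dequeue(): size=2
13. enqueue(48): size=3
14. enqueue(75): size=3=cap → OVERFLOW (fail)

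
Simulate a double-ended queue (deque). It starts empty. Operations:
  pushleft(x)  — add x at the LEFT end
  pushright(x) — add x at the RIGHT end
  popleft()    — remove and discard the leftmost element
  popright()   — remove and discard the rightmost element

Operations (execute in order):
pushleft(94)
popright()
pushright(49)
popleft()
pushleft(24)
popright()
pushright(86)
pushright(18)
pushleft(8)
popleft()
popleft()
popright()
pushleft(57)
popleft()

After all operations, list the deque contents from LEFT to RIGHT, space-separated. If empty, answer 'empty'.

pushleft(94): [94]
popright(): []
pushright(49): [49]
popleft(): []
pushleft(24): [24]
popright(): []
pushright(86): [86]
pushright(18): [86, 18]
pushleft(8): [8, 86, 18]
popleft(): [86, 18]
popleft(): [18]
popright(): []
pushleft(57): [57]
popleft(): []

Answer: empty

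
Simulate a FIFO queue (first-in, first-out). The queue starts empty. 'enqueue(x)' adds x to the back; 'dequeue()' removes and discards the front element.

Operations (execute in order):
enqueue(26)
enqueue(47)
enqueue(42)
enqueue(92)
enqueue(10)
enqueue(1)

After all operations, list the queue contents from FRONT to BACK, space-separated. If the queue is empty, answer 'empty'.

enqueue(26): [26]
enqueue(47): [26, 47]
enqueue(42): [26, 47, 42]
enqueue(92): [26, 47, 42, 92]
enqueue(10): [26, 47, 42, 92, 10]
enqueue(1): [26, 47, 42, 92, 10, 1]

Answer: 26 47 42 92 10 1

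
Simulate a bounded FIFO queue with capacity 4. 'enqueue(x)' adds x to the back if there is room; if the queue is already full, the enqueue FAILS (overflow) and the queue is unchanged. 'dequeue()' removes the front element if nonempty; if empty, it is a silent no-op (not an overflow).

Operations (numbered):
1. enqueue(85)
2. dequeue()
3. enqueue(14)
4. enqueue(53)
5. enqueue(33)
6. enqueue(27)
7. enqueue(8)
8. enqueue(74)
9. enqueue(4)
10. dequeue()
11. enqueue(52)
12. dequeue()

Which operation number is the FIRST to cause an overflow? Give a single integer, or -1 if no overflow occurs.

1. enqueue(85): size=1
2. dequeue(): size=0
3. enqueue(14): size=1
4. enqueue(53): size=2
5. enqueue(33): size=3
6. enqueue(27): size=4
7. enqueue(8): size=4=cap → OVERFLOW (fail)
8. enqueue(74): size=4=cap → OVERFLOW (fail)
9. enqueue(4): size=4=cap → OVERFLOW (fail)
10. dequeue(): size=3
11. enqueue(52): size=4
12. dequeue(): size=3

Answer: 7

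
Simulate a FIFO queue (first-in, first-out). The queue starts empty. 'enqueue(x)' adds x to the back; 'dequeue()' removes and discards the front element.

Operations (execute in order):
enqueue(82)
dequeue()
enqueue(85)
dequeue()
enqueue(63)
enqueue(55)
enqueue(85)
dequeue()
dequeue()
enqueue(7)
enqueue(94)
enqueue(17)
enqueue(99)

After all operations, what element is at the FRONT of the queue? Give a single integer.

Answer: 85

Derivation:
enqueue(82): queue = [82]
dequeue(): queue = []
enqueue(85): queue = [85]
dequeue(): queue = []
enqueue(63): queue = [63]
enqueue(55): queue = [63, 55]
enqueue(85): queue = [63, 55, 85]
dequeue(): queue = [55, 85]
dequeue(): queue = [85]
enqueue(7): queue = [85, 7]
enqueue(94): queue = [85, 7, 94]
enqueue(17): queue = [85, 7, 94, 17]
enqueue(99): queue = [85, 7, 94, 17, 99]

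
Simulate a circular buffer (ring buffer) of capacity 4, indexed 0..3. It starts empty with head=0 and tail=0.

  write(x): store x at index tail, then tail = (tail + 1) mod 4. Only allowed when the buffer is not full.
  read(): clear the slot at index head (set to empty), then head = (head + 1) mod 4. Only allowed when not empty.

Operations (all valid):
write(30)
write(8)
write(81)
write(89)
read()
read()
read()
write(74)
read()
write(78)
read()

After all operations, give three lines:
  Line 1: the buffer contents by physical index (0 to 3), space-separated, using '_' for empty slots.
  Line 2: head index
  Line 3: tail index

write(30): buf=[30 _ _ _], head=0, tail=1, size=1
write(8): buf=[30 8 _ _], head=0, tail=2, size=2
write(81): buf=[30 8 81 _], head=0, tail=3, size=3
write(89): buf=[30 8 81 89], head=0, tail=0, size=4
read(): buf=[_ 8 81 89], head=1, tail=0, size=3
read(): buf=[_ _ 81 89], head=2, tail=0, size=2
read(): buf=[_ _ _ 89], head=3, tail=0, size=1
write(74): buf=[74 _ _ 89], head=3, tail=1, size=2
read(): buf=[74 _ _ _], head=0, tail=1, size=1
write(78): buf=[74 78 _ _], head=0, tail=2, size=2
read(): buf=[_ 78 _ _], head=1, tail=2, size=1

Answer: _ 78 _ _
1
2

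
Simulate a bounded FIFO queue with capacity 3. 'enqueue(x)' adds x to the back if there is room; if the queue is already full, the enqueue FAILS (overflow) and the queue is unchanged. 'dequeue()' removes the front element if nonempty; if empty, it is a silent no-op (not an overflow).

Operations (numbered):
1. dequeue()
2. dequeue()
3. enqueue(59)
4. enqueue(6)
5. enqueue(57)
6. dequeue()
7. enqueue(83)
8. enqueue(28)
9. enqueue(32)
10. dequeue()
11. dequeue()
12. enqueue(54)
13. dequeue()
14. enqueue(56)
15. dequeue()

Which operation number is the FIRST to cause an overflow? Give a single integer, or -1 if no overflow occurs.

Answer: 8

Derivation:
1. dequeue(): empty, no-op, size=0
2. dequeue(): empty, no-op, size=0
3. enqueue(59): size=1
4. enqueue(6): size=2
5. enqueue(57): size=3
6. dequeue(): size=2
7. enqueue(83): size=3
8. enqueue(28): size=3=cap → OVERFLOW (fail)
9. enqueue(32): size=3=cap → OVERFLOW (fail)
10. dequeue(): size=2
11. dequeue(): size=1
12. enqueue(54): size=2
13. dequeue(): size=1
14. enqueue(56): size=2
15. dequeue(): size=1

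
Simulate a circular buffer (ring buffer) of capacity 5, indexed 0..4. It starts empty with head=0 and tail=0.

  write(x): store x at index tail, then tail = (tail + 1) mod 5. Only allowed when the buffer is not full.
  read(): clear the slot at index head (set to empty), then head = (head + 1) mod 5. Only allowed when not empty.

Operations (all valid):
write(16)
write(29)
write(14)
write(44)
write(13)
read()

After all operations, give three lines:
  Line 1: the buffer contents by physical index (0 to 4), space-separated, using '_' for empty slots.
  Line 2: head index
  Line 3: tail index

write(16): buf=[16 _ _ _ _], head=0, tail=1, size=1
write(29): buf=[16 29 _ _ _], head=0, tail=2, size=2
write(14): buf=[16 29 14 _ _], head=0, tail=3, size=3
write(44): buf=[16 29 14 44 _], head=0, tail=4, size=4
write(13): buf=[16 29 14 44 13], head=0, tail=0, size=5
read(): buf=[_ 29 14 44 13], head=1, tail=0, size=4

Answer: _ 29 14 44 13
1
0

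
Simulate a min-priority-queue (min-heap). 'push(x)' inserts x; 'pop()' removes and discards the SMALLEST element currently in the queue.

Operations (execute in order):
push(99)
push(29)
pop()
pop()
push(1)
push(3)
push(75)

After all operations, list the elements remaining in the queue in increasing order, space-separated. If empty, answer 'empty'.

push(99): heap contents = [99]
push(29): heap contents = [29, 99]
pop() → 29: heap contents = [99]
pop() → 99: heap contents = []
push(1): heap contents = [1]
push(3): heap contents = [1, 3]
push(75): heap contents = [1, 3, 75]

Answer: 1 3 75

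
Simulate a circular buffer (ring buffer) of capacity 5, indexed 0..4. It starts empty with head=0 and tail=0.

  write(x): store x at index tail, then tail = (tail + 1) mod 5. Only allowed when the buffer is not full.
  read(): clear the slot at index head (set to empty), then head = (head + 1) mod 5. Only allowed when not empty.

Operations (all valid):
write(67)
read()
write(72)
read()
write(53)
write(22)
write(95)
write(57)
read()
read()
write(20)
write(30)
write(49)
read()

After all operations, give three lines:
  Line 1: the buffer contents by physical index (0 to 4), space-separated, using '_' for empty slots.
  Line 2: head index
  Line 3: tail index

write(67): buf=[67 _ _ _ _], head=0, tail=1, size=1
read(): buf=[_ _ _ _ _], head=1, tail=1, size=0
write(72): buf=[_ 72 _ _ _], head=1, tail=2, size=1
read(): buf=[_ _ _ _ _], head=2, tail=2, size=0
write(53): buf=[_ _ 53 _ _], head=2, tail=3, size=1
write(22): buf=[_ _ 53 22 _], head=2, tail=4, size=2
write(95): buf=[_ _ 53 22 95], head=2, tail=0, size=3
write(57): buf=[57 _ 53 22 95], head=2, tail=1, size=4
read(): buf=[57 _ _ 22 95], head=3, tail=1, size=3
read(): buf=[57 _ _ _ 95], head=4, tail=1, size=2
write(20): buf=[57 20 _ _ 95], head=4, tail=2, size=3
write(30): buf=[57 20 30 _ 95], head=4, tail=3, size=4
write(49): buf=[57 20 30 49 95], head=4, tail=4, size=5
read(): buf=[57 20 30 49 _], head=0, tail=4, size=4

Answer: 57 20 30 49 _
0
4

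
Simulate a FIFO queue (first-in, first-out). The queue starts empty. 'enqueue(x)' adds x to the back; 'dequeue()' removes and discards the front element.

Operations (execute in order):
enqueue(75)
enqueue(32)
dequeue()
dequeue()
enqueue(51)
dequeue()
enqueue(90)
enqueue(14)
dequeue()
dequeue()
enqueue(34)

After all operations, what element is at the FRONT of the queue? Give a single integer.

Answer: 34

Derivation:
enqueue(75): queue = [75]
enqueue(32): queue = [75, 32]
dequeue(): queue = [32]
dequeue(): queue = []
enqueue(51): queue = [51]
dequeue(): queue = []
enqueue(90): queue = [90]
enqueue(14): queue = [90, 14]
dequeue(): queue = [14]
dequeue(): queue = []
enqueue(34): queue = [34]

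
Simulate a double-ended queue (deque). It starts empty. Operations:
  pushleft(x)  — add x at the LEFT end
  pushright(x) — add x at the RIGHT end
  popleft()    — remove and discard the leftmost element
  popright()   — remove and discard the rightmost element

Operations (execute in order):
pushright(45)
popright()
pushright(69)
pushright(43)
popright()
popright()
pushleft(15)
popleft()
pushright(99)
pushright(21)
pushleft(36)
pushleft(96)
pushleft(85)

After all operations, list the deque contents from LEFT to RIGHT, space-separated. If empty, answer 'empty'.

pushright(45): [45]
popright(): []
pushright(69): [69]
pushright(43): [69, 43]
popright(): [69]
popright(): []
pushleft(15): [15]
popleft(): []
pushright(99): [99]
pushright(21): [99, 21]
pushleft(36): [36, 99, 21]
pushleft(96): [96, 36, 99, 21]
pushleft(85): [85, 96, 36, 99, 21]

Answer: 85 96 36 99 21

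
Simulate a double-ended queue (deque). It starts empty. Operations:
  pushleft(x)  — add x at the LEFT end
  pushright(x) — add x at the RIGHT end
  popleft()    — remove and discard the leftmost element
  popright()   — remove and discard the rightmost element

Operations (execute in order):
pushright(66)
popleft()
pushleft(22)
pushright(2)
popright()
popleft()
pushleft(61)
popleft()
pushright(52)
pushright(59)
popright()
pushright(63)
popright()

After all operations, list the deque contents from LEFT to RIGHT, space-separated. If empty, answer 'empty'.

Answer: 52

Derivation:
pushright(66): [66]
popleft(): []
pushleft(22): [22]
pushright(2): [22, 2]
popright(): [22]
popleft(): []
pushleft(61): [61]
popleft(): []
pushright(52): [52]
pushright(59): [52, 59]
popright(): [52]
pushright(63): [52, 63]
popright(): [52]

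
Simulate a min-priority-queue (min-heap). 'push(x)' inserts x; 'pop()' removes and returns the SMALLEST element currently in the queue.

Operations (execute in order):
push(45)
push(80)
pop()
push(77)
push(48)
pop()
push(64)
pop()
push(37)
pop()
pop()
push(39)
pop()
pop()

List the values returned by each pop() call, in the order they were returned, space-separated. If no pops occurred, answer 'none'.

push(45): heap contents = [45]
push(80): heap contents = [45, 80]
pop() → 45: heap contents = [80]
push(77): heap contents = [77, 80]
push(48): heap contents = [48, 77, 80]
pop() → 48: heap contents = [77, 80]
push(64): heap contents = [64, 77, 80]
pop() → 64: heap contents = [77, 80]
push(37): heap contents = [37, 77, 80]
pop() → 37: heap contents = [77, 80]
pop() → 77: heap contents = [80]
push(39): heap contents = [39, 80]
pop() → 39: heap contents = [80]
pop() → 80: heap contents = []

Answer: 45 48 64 37 77 39 80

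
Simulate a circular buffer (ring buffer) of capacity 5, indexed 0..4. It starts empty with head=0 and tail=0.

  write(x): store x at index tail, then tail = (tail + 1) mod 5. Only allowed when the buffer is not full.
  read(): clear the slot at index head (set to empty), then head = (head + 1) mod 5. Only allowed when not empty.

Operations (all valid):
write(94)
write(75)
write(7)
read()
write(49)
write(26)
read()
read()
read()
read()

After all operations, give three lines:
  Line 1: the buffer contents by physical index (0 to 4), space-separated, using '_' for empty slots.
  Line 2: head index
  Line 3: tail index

write(94): buf=[94 _ _ _ _], head=0, tail=1, size=1
write(75): buf=[94 75 _ _ _], head=0, tail=2, size=2
write(7): buf=[94 75 7 _ _], head=0, tail=3, size=3
read(): buf=[_ 75 7 _ _], head=1, tail=3, size=2
write(49): buf=[_ 75 7 49 _], head=1, tail=4, size=3
write(26): buf=[_ 75 7 49 26], head=1, tail=0, size=4
read(): buf=[_ _ 7 49 26], head=2, tail=0, size=3
read(): buf=[_ _ _ 49 26], head=3, tail=0, size=2
read(): buf=[_ _ _ _ 26], head=4, tail=0, size=1
read(): buf=[_ _ _ _ _], head=0, tail=0, size=0

Answer: _ _ _ _ _
0
0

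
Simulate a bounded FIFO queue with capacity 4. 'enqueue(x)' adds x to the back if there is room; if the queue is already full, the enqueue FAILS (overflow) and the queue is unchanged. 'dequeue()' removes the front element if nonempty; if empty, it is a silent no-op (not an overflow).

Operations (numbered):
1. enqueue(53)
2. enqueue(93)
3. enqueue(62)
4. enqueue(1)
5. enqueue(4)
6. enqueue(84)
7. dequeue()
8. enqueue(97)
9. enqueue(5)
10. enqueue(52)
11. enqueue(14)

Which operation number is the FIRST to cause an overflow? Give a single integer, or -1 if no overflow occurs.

Answer: 5

Derivation:
1. enqueue(53): size=1
2. enqueue(93): size=2
3. enqueue(62): size=3
4. enqueue(1): size=4
5. enqueue(4): size=4=cap → OVERFLOW (fail)
6. enqueue(84): size=4=cap → OVERFLOW (fail)
7. dequeue(): size=3
8. enqueue(97): size=4
9. enqueue(5): size=4=cap → OVERFLOW (fail)
10. enqueue(52): size=4=cap → OVERFLOW (fail)
11. enqueue(14): size=4=cap → OVERFLOW (fail)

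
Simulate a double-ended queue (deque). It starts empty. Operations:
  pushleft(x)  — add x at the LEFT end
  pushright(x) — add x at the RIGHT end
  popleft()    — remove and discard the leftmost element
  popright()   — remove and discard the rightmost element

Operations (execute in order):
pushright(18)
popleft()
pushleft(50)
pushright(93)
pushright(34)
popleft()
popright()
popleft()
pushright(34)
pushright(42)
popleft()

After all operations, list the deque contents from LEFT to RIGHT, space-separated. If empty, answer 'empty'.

Answer: 42

Derivation:
pushright(18): [18]
popleft(): []
pushleft(50): [50]
pushright(93): [50, 93]
pushright(34): [50, 93, 34]
popleft(): [93, 34]
popright(): [93]
popleft(): []
pushright(34): [34]
pushright(42): [34, 42]
popleft(): [42]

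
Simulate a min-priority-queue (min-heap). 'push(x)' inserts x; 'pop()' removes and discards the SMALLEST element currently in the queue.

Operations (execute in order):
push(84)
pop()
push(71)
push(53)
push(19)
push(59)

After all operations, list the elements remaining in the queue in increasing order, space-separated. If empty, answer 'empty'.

Answer: 19 53 59 71

Derivation:
push(84): heap contents = [84]
pop() → 84: heap contents = []
push(71): heap contents = [71]
push(53): heap contents = [53, 71]
push(19): heap contents = [19, 53, 71]
push(59): heap contents = [19, 53, 59, 71]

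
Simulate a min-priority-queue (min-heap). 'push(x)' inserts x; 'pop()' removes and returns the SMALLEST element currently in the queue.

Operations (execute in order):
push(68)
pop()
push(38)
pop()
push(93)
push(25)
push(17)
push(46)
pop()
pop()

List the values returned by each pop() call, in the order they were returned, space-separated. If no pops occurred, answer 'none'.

Answer: 68 38 17 25

Derivation:
push(68): heap contents = [68]
pop() → 68: heap contents = []
push(38): heap contents = [38]
pop() → 38: heap contents = []
push(93): heap contents = [93]
push(25): heap contents = [25, 93]
push(17): heap contents = [17, 25, 93]
push(46): heap contents = [17, 25, 46, 93]
pop() → 17: heap contents = [25, 46, 93]
pop() → 25: heap contents = [46, 93]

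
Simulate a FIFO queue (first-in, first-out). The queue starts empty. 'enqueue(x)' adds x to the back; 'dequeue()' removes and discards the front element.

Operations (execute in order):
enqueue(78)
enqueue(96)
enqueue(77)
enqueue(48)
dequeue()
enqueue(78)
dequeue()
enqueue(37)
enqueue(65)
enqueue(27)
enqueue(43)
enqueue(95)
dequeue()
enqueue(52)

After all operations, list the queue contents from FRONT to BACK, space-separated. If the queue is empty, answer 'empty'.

Answer: 48 78 37 65 27 43 95 52

Derivation:
enqueue(78): [78]
enqueue(96): [78, 96]
enqueue(77): [78, 96, 77]
enqueue(48): [78, 96, 77, 48]
dequeue(): [96, 77, 48]
enqueue(78): [96, 77, 48, 78]
dequeue(): [77, 48, 78]
enqueue(37): [77, 48, 78, 37]
enqueue(65): [77, 48, 78, 37, 65]
enqueue(27): [77, 48, 78, 37, 65, 27]
enqueue(43): [77, 48, 78, 37, 65, 27, 43]
enqueue(95): [77, 48, 78, 37, 65, 27, 43, 95]
dequeue(): [48, 78, 37, 65, 27, 43, 95]
enqueue(52): [48, 78, 37, 65, 27, 43, 95, 52]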